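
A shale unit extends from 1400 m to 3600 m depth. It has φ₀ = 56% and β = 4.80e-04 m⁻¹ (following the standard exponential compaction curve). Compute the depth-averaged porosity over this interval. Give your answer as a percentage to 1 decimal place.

17.7%

Working in km (1 km = 1000 m; β in km⁻¹ = β in m⁻¹ × 1000):
⟨φ⟩ = (1/(d₂−d₁)) ∫ φ₀ e^(−βd) dd = φ₀·(e^(−β·d₁) − e^(−β·d₂)) / (β·(d₂−d₁))
e^(−0.48×1.4) = 0.5107; e^(−0.48×3.6) = 0.1776
⟨φ⟩ = 0.56 × (0.5107 − 0.1776) / (0.48 × 2.2) = 0.56 × 0.3154 = 0.1766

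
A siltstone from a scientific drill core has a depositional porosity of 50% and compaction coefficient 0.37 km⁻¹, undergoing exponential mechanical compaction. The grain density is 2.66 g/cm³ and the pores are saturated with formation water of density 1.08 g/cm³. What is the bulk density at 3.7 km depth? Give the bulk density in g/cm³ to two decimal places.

2.46 g/cm³

Porosity at depth: n = 0.5·exp(−0.37×3.7) = 0.5×0.2544 = 0.1272
Bulk density: ρ_b = (1−n)ρ_g + n·ρ_f = 0.8728×2.66 + 0.1272×1.08
       = 2.322 + 0.137 = 2.459 g/cm³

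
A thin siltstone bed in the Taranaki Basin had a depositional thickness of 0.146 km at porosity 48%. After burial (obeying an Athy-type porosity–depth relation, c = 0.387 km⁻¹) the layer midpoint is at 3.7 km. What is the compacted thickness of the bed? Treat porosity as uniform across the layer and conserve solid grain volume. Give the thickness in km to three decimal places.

0.086 km

Porosity at 3.7 km: φ = 0.48·exp(−0.387×3.7) = 0.1147
Solid-volume conservation: h(1−φ) = h₀(1−φ₀) ⇒ h = h₀·(1−φ₀)/(1−φ)
h = 0.146 × (1 − 0.48)/(1 − 0.1147) = 0.146 × 0.5873 = 0.0858 km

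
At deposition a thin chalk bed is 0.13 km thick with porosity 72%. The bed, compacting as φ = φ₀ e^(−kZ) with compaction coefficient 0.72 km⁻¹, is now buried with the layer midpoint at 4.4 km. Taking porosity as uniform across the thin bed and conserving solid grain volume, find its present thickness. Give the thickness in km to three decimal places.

0.038 km

Porosity at 4.4 km: φ = 0.72·exp(−0.72×4.4) = 0.0303
Solid-volume conservation: h(1−φ) = h₀(1−φ₀) ⇒ h = h₀·(1−φ₀)/(1−φ)
h = 0.13 × (1 − 0.72)/(1 − 0.0303) = 0.13 × 0.2888 = 0.0375 km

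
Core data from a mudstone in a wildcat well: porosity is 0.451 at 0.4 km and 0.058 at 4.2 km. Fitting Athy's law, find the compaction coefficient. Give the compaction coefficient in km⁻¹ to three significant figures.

Athy: n(Z) = n₀ e^(−cZ) ⇒ n₁/n₂ = e^{c(Z₂−Z₁)} ⇒ c = ln(n₁/n₂)/(Z₂−Z₁)
c = ln(0.451/0.058) / (4.2 − 0.4) = ln(7.776) / 3.8 = 2.0510 / 3.8 = 0.5397 km⁻¹

0.540 km⁻¹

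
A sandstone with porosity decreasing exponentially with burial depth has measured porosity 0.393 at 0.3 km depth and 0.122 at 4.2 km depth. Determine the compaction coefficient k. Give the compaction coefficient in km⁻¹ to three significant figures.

0.300 km⁻¹

Athy: phi(d) = phi₀ e^(−kd) ⇒ phi₁/phi₂ = e^{k(d₂−d₁)} ⇒ k = ln(phi₁/phi₂)/(d₂−d₁)
k = ln(0.393/0.122) / (4.2 − 0.3) = ln(3.221) / 3.9 = 1.1698 / 3.9 = 0.2999 km⁻¹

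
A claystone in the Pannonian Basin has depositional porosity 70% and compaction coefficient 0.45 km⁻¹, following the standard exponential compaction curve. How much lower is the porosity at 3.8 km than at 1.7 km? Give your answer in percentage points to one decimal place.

n(1.7) = 0.7·e^(−0.45×1.7) = 0.3257
n(3.8) = 0.7·e^(−0.45×3.8) = 0.1266
Δn = 0.3257 − 0.1266 = 0.1991

19.9 percentage points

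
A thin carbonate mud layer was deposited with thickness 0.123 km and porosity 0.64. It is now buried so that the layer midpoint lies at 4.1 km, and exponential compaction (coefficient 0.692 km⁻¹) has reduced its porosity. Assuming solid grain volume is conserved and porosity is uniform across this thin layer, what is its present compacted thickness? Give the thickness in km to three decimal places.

0.046 km

Porosity at 4.1 km: n = 0.64·exp(−0.692×4.1) = 0.0375
Solid-volume conservation: h(1−n) = h₀(1−n₀) ⇒ h = h₀·(1−n₀)/(1−n)
h = 0.123 × (1 − 0.64)/(1 − 0.0375) = 0.123 × 0.3740 = 0.0460 km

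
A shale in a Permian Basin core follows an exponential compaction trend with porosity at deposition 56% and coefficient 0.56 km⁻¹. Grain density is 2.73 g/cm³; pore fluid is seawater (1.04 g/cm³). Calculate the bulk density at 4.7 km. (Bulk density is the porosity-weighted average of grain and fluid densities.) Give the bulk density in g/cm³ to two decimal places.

Porosity at depth: phi = 0.56·exp(−0.56×4.7) = 0.56×0.0719 = 0.0403
Bulk density: ρ_b = (1−phi)ρ_g + phi·ρ_f = 0.9597×2.73 + 0.0403×1.04
       = 2.620 + 0.042 = 2.662 g/cm³

2.66 g/cm³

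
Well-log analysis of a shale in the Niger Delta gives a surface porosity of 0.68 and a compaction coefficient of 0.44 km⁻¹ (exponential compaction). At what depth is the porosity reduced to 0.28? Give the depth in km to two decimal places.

Invert Athy's law: d = ln(phi₀/phi) / k
d = ln(0.68/0.28) / 0.44 = ln(2.429) / 0.44 = 0.8873 / 0.44 = 2.017 km

2.02 km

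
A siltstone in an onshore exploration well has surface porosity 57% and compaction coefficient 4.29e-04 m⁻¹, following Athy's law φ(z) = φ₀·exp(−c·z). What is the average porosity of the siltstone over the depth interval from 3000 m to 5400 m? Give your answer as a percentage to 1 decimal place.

Working in km (1 km = 1000 m; c in km⁻¹ = c in m⁻¹ × 1000):
⟨φ⟩ = (1/(z₂−z₁)) ∫ φ₀ e^(−cz) dz = φ₀·(e^(−c·z₁) − e^(−c·z₂)) / (c·(z₂−z₁))
e^(−0.429×3) = 0.2761; e^(−0.429×5.4) = 0.0986
⟨φ⟩ = 0.57 × (0.2761 − 0.0986) / (0.429 × 2.4) = 0.57 × 0.1724 = 0.0983

9.8%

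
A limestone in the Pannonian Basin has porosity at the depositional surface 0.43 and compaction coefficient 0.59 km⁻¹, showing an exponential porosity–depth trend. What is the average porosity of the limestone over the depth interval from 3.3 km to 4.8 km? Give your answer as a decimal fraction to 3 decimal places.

0.041

⟨φ⟩ = (1/(d₂−d₁)) ∫ φ₀ e^(−cd) dd = φ₀·(e^(−c·d₁) − e^(−c·d₂)) / (c·(d₂−d₁))
e^(−0.59×3.3) = 0.1427; e^(−0.59×4.8) = 0.0589
⟨φ⟩ = 0.43 × (0.1427 − 0.0589) / (0.59 × 1.5) = 0.43 × 0.0947 = 0.0407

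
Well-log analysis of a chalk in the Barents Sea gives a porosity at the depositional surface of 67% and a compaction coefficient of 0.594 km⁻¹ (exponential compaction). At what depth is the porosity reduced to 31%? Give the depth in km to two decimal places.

Invert Athy's law: d = ln(φ₀/φ) / β
d = ln(0.67/0.31) / 0.594 = ln(2.161) / 0.594 = 0.7707 / 0.594 = 1.297 km

1.30 km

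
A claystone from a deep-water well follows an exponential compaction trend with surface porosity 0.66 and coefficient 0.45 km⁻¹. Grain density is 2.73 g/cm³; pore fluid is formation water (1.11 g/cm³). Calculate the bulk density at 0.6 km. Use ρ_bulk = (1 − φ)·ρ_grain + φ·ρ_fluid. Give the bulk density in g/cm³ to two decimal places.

1.91 g/cm³

Porosity at depth: n = 0.66·exp(−0.45×0.6) = 0.66×0.7634 = 0.5038
Bulk density: ρ_b = (1−n)ρ_g + n·ρ_f = 0.4962×2.73 + 0.5038×1.11
       = 1.355 + 0.559 = 1.914 g/cm³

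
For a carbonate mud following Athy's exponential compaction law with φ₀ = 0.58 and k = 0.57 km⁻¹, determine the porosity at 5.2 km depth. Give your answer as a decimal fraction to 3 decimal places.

0.030

φ = φ₀·exp(−k·Z) = 0.58 × exp(−0.57 × 5.2) = 0.58 × exp(−2.964)
  = 0.58 × 0.0516 = 0.0299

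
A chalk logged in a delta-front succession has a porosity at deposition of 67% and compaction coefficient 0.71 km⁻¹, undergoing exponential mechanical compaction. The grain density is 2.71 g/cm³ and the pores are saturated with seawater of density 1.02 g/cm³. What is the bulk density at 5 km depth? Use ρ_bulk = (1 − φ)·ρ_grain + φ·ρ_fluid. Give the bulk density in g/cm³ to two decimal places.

2.68 g/cm³

Porosity at depth: phi = 0.67·exp(−0.71×5) = 0.67×0.0287 = 0.0192
Bulk density: ρ_b = (1−phi)ρ_g + phi·ρ_f = 0.9808×2.71 + 0.0192×1.02
       = 2.658 + 0.020 = 2.677 g/cm³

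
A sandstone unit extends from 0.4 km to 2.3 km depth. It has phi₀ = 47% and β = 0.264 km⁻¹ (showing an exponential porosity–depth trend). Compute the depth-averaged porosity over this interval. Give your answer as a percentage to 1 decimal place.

33.3%

⟨phi⟩ = (1/(Z₂−Z₁)) ∫ phi₀ e^(−βZ) dZ = phi₀·(e^(−β·Z₁) − e^(−β·Z₂)) / (β·(Z₂−Z₁))
e^(−0.264×0.4) = 0.8998; e^(−0.264×2.3) = 0.5449
⟨phi⟩ = 0.47 × (0.8998 − 0.5449) / (0.264 × 1.9) = 0.47 × 0.7076 = 0.3326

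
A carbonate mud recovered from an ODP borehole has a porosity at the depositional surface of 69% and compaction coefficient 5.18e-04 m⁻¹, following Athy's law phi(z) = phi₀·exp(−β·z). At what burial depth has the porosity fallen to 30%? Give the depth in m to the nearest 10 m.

Working in km (1 km = 1000 m; β in km⁻¹ = β in m⁻¹ × 1000):
Invert Athy's law: z = ln(phi₀/phi) / β
z = ln(0.69/0.3) / 0.518 = ln(2.3) / 0.518 = 0.8329 / 0.518 = 1.608 km

1610 m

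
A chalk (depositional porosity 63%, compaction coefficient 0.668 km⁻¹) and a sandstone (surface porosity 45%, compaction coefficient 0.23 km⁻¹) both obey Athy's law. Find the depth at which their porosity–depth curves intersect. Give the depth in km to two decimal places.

0.77 km

Set φ₀ₐ e^(−kₐd) = φ₀ᵦ e^(−kᵦd) ⇒ ln(φ₀ₐ/φ₀ᵦ) = (kₐ − kᵦ)·d
d = ln(0.63/0.45) / (0.668 − 0.23) = 0.3365 / 0.438 = 0.768 km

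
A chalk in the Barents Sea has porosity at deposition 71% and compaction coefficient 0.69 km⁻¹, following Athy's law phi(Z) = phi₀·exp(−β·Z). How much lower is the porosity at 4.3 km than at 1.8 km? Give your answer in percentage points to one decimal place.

16.9 percentage points

phi(1.8) = 0.71·e^(−0.69×1.8) = 0.2051
phi(4.3) = 0.71·e^(−0.69×4.3) = 0.0365
Δphi = 0.2051 − 0.0365 = 0.1685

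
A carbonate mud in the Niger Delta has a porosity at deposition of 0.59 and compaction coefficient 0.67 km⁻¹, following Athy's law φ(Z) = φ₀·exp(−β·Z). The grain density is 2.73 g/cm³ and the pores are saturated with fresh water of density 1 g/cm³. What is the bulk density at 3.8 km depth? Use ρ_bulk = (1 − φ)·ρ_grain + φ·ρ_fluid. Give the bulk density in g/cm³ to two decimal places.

2.65 g/cm³

Porosity at depth: φ = 0.59·exp(−0.67×3.8) = 0.59×0.0784 = 0.0463
Bulk density: ρ_b = (1−φ)ρ_g + φ·ρ_f = 0.9537×2.73 + 0.0463×1
       = 2.604 + 0.046 = 2.650 g/cm³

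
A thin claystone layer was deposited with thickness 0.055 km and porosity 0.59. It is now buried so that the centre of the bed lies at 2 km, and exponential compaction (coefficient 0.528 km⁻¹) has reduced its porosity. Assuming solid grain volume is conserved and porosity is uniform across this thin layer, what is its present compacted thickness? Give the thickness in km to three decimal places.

Porosity at 2 km: n = 0.59·exp(−0.528×2) = 0.2052
Solid-volume conservation: h(1−n) = h₀(1−n₀) ⇒ h = h₀·(1−n₀)/(1−n)
h = 0.055 × (1 − 0.59)/(1 − 0.2052) = 0.055 × 0.5159 = 0.0284 km

0.028 km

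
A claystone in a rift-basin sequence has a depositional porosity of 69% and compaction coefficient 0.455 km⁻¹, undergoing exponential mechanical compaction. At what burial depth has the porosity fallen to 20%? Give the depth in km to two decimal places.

Invert Athy's law: z = ln(φ₀/φ) / k
z = ln(0.69/0.2) / 0.455 = ln(3.45) / 0.455 = 1.2384 / 0.455 = 2.722 km

2.72 km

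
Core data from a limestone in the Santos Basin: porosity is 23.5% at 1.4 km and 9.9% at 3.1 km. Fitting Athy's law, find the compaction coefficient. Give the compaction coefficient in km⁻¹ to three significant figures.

0.509 km⁻¹

Athy: φ(z) = φ₀ e^(−kz) ⇒ φ₁/φ₂ = e^{k(z₂−z₁)} ⇒ k = ln(φ₁/φ₂)/(z₂−z₁)
k = ln(0.235/0.099) / (3.1 − 1.4) = ln(2.374) / 1.7 = 0.8645 / 1.7 = 0.5085 km⁻¹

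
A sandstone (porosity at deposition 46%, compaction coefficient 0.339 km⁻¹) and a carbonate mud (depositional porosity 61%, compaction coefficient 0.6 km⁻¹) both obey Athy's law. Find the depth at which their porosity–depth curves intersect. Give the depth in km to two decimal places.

1.08 km

Set n₀ₐ e^(−βₐd) = n₀ᵦ e^(−βᵦd) ⇒ ln(n₀ₐ/n₀ᵦ) = (βₐ − βᵦ)·d
d = ln(0.46/0.61) / (0.339 − 0.6) = -0.2822 / -0.261 = 1.081 km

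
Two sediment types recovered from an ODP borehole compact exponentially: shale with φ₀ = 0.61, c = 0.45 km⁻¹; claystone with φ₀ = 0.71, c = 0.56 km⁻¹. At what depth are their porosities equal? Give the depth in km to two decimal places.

Set φ₀ₐ e^(−cₐZ) = φ₀ᵦ e^(−cᵦZ) ⇒ ln(φ₀ₐ/φ₀ᵦ) = (cₐ − cᵦ)·Z
Z = ln(0.61/0.71) / (0.45 − 0.56) = -0.1518 / -0.11 = 1.380 km

1.38 km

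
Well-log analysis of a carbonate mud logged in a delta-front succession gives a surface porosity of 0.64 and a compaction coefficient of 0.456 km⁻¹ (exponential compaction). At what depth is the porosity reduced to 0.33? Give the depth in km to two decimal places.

Invert Athy's law: d = ln(φ₀/φ) / β
d = ln(0.64/0.33) / 0.456 = ln(1.939) / 0.456 = 0.6624 / 0.456 = 1.453 km

1.45 km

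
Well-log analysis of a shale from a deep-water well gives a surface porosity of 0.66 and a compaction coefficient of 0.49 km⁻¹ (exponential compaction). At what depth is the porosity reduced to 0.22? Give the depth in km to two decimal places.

2.24 km

Invert Athy's law: d = ln(phi₀/phi) / β
d = ln(0.66/0.22) / 0.49 = ln(3) / 0.49 = 1.0986 / 0.49 = 2.242 km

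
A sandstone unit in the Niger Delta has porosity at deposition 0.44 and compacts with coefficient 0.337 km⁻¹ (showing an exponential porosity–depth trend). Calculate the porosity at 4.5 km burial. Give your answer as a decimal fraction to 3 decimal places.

phi = phi₀·exp(−β·Z) = 0.44 × exp(−0.337 × 4.5) = 0.44 × exp(−1.517)
  = 0.44 × 0.2195 = 0.0966

0.097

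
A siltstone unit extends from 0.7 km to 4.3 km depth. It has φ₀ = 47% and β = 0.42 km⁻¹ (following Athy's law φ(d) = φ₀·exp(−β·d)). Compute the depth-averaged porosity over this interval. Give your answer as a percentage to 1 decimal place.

⟨φ⟩ = (1/(d₂−d₁)) ∫ φ₀ e^(−βd) dd = φ₀·(e^(−β·d₁) − e^(−β·d₂)) / (β·(d₂−d₁))
e^(−0.42×0.7) = 0.7453; e^(−0.42×4.3) = 0.1643
⟨φ⟩ = 0.47 × (0.7453 − 0.1643) / (0.42 × 3.6) = 0.47 × 0.3842 = 0.1806

18.1%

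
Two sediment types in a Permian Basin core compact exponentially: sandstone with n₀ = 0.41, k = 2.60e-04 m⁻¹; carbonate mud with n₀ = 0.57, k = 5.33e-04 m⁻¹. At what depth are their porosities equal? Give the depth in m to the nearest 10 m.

Working in km (1 km = 1000 m; k in km⁻¹ = k in m⁻¹ × 1000):
Set n₀ₐ e^(−kₐz) = n₀ᵦ e^(−kᵦz) ⇒ ln(n₀ₐ/n₀ᵦ) = (kₐ − kᵦ)·z
z = ln(0.41/0.57) / (0.26 − 0.533) = -0.3295 / -0.273 = 1.207 km

1210 m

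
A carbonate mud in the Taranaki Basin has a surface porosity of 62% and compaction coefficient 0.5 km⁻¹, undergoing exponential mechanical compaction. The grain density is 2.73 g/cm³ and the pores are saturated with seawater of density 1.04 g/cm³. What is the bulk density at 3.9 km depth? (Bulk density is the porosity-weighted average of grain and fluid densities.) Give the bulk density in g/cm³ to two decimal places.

2.58 g/cm³

Porosity at depth: n = 0.62·exp(−0.5×3.9) = 0.62×0.1423 = 0.0882
Bulk density: ρ_b = (1−n)ρ_g + n·ρ_f = 0.9118×2.73 + 0.0882×1.04
       = 2.489 + 0.092 = 2.581 g/cm³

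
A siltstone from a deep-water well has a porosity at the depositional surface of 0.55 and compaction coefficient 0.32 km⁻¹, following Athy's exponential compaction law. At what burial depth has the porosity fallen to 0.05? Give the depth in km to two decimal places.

7.49 km

Invert Athy's law: z = ln(phi₀/phi) / β
z = ln(0.55/0.05) / 0.32 = ln(11) / 0.32 = 2.3979 / 0.32 = 7.493 km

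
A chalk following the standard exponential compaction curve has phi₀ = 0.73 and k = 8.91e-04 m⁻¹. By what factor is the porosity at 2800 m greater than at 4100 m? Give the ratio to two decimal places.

Working in km (1 km = 1000 m; k in km⁻¹ = k in m⁻¹ × 1000):
phi(Z₁)/phi(Z₂) = e^(−k·Z₁)/e^(−k·Z₂) = e^{k(Z₂−Z₁)}
= exp(0.891 × 1.3) = exp(1.158) = 3.1845

3.18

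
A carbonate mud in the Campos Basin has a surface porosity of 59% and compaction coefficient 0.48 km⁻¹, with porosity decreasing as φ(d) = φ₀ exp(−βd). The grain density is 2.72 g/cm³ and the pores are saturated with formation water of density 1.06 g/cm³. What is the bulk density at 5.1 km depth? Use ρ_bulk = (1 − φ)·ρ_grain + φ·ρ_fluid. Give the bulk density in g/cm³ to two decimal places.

2.64 g/cm³

Porosity at depth: φ = 0.59·exp(−0.48×5.1) = 0.59×0.0865 = 0.0510
Bulk density: ρ_b = (1−φ)ρ_g + φ·ρ_f = 0.9490×2.72 + 0.0510×1.06
       = 2.581 + 0.054 = 2.635 g/cm³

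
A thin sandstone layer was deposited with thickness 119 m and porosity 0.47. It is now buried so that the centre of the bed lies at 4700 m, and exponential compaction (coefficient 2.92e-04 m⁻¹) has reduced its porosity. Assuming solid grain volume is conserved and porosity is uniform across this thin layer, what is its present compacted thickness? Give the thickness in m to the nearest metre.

Working in km (1 km = 1000 m; β in km⁻¹ = β in m⁻¹ × 1000):
Porosity at 4.7 km: n = 0.47·exp(−0.292×4.7) = 0.1191
Solid-volume conservation: h(1−n) = h₀(1−n₀) ⇒ h = h₀·(1−n₀)/(1−n)
h = 0.119 × (1 − 0.47)/(1 − 0.1191) = 0.119 × 0.6017 = 0.0716 km

72 m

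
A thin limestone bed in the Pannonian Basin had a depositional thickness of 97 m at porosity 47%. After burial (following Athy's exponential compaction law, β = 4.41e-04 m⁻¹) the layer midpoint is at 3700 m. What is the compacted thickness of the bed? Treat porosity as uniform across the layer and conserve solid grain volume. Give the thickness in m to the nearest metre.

57 m

Working in km (1 km = 1000 m; β in km⁻¹ = β in m⁻¹ × 1000):
Porosity at 3.7 km: n = 0.47·exp(−0.441×3.7) = 0.0919
Solid-volume conservation: h(1−n) = h₀(1−n₀) ⇒ h = h₀·(1−n₀)/(1−n)
h = 0.097 × (1 − 0.47)/(1 − 0.0919) = 0.097 × 0.5837 = 0.0566 km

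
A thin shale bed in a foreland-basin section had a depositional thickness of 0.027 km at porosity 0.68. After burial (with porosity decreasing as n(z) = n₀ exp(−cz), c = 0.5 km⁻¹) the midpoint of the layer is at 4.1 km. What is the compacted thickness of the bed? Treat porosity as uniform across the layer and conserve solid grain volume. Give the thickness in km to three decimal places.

Porosity at 4.1 km: n = 0.68·exp(−0.5×4.1) = 0.0875
Solid-volume conservation: h(1−n) = h₀(1−n₀) ⇒ h = h₀·(1−n₀)/(1−n)
h = 0.027 × (1 − 0.68)/(1 − 0.0875) = 0.027 × 0.3507 = 0.0095 km

0.009 km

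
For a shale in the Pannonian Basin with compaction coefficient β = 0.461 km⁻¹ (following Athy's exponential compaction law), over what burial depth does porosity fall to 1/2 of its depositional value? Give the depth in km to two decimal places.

phi/phi₀ = 1/2 ⇒ exp(−β·d) = 1/2 ⇒ d = ln(2) / β
d = 0.6931 / 0.461 = 1.504 km

1.50 km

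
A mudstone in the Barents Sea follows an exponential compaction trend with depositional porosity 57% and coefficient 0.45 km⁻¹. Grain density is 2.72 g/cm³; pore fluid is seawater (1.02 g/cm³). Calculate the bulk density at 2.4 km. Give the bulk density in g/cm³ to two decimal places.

Porosity at depth: phi = 0.57·exp(−0.45×2.4) = 0.57×0.3396 = 0.1936
Bulk density: ρ_b = (1−phi)ρ_g + phi·ρ_f = 0.8064×2.72 + 0.1936×1.02
       = 2.193 + 0.197 = 2.391 g/cm³

2.39 g/cm³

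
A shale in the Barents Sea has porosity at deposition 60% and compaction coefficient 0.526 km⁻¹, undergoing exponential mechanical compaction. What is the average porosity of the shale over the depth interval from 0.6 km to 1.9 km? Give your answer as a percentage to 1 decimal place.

⟨n⟩ = (1/(z₂−z₁)) ∫ n₀ e^(−kz) dz = n₀·(e^(−k·z₁) − e^(−k·z₂)) / (k·(z₂−z₁))
e^(−0.526×0.6) = 0.7294; e^(−0.526×1.9) = 0.3681
⟨n⟩ = 0.6 × (0.7294 − 0.3681) / (0.526 × 1.3) = 0.6 × 0.5283 = 0.3170

31.7%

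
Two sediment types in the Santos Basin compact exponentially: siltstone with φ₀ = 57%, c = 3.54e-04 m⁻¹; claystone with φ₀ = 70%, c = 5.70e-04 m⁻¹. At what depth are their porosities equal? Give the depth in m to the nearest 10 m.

950 m

Working in km (1 km = 1000 m; c in km⁻¹ = c in m⁻¹ × 1000):
Set φ₀ₐ e^(−cₐZ) = φ₀ᵦ e^(−cᵦZ) ⇒ ln(φ₀ₐ/φ₀ᵦ) = (cₐ − cᵦ)·Z
Z = ln(0.57/0.7) / (0.354 − 0.57) = -0.2054 / -0.216 = 0.951 km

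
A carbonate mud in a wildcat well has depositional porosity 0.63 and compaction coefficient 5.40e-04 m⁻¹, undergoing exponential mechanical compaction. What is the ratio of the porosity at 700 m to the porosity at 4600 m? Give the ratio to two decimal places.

8.22

Working in km (1 km = 1000 m; k in km⁻¹ = k in m⁻¹ × 1000):
n(z₁)/n(z₂) = e^(−k·z₁)/e^(−k·z₂) = e^{k(z₂−z₁)}
= exp(0.54 × 3.9) = exp(2.106) = 8.2153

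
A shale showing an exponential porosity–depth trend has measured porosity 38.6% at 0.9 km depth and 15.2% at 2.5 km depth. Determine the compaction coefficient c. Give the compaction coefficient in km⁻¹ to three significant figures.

Athy: φ(Z) = φ₀ e^(−cZ) ⇒ φ₁/φ₂ = e^{c(Z₂−Z₁)} ⇒ c = ln(φ₁/φ₂)/(Z₂−Z₁)
c = ln(0.386/0.152) / (2.5 − 0.9) = ln(2.539) / 1.6 = 0.9320 / 1.6 = 0.5825 km⁻¹

0.582 km⁻¹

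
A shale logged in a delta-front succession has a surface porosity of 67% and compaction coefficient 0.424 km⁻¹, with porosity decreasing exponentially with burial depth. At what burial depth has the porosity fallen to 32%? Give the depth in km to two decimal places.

1.74 km

Invert Athy's law: Z = ln(phi₀/phi) / k
Z = ln(0.67/0.32) / 0.424 = ln(2.094) / 0.424 = 0.7390 / 0.424 = 1.743 km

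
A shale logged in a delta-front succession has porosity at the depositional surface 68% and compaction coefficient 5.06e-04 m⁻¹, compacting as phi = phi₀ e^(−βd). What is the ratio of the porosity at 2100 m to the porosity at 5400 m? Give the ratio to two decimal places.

5.31

Working in km (1 km = 1000 m; β in km⁻¹ = β in m⁻¹ × 1000):
phi(d₁)/phi(d₂) = e^(−β·d₁)/e^(−β·d₂) = e^{β(d₂−d₁)}
= exp(0.506 × 3.3) = exp(1.67) = 5.3111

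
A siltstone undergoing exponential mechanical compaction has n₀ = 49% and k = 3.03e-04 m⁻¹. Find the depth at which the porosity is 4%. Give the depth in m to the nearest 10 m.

Working in km (1 km = 1000 m; k in km⁻¹ = k in m⁻¹ × 1000):
Invert Athy's law: d = ln(n₀/n) / k
d = ln(0.49/0.04) / 0.303 = ln(12.25) / 0.303 = 2.5055 / 0.303 = 8.269 km

8270 m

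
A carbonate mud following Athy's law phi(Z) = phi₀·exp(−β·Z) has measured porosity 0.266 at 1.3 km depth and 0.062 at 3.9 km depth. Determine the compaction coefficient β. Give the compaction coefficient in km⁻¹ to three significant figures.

Athy: phi(Z) = phi₀ e^(−βZ) ⇒ phi₁/phi₂ = e^{β(Z₂−Z₁)} ⇒ β = ln(phi₁/phi₂)/(Z₂−Z₁)
β = ln(0.266/0.062) / (3.9 − 1.3) = ln(4.29) / 2.6 = 1.4564 / 2.6 = 0.5601 km⁻¹

0.560 km⁻¹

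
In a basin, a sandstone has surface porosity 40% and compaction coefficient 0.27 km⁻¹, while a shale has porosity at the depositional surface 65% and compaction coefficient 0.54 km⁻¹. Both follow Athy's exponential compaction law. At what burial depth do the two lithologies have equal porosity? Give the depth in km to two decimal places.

Set phi₀ₐ e^(−βₐZ) = phi₀ᵦ e^(−βᵦZ) ⇒ ln(phi₀ₐ/phi₀ᵦ) = (βₐ − βᵦ)·Z
Z = ln(0.4/0.65) / (0.27 − 0.54) = -0.4855 / -0.27 = 1.798 km

1.80 km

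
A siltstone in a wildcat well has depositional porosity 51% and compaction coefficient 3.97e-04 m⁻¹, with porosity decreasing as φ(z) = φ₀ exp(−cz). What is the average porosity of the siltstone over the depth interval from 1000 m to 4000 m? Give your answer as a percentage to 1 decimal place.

Working in km (1 km = 1000 m; c in km⁻¹ = c in m⁻¹ × 1000):
⟨φ⟩ = (1/(z₂−z₁)) ∫ φ₀ e^(−cz) dz = φ₀·(e^(−c·z₁) − e^(−c·z₂)) / (c·(z₂−z₁))
e^(−0.397×1) = 0.6723; e^(−0.397×4) = 0.2043
⟨φ⟩ = 0.51 × (0.6723 − 0.2043) / (0.397 × 3) = 0.51 × 0.3929 = 0.2004

20.0%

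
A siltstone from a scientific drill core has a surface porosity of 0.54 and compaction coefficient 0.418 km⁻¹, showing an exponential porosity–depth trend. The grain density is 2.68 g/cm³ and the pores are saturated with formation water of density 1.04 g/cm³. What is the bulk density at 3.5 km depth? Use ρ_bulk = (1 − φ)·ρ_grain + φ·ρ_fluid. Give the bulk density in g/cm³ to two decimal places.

Porosity at depth: n = 0.54·exp(−0.418×3.5) = 0.54×0.2315 = 0.1250
Bulk density: ρ_b = (1−n)ρ_g + n·ρ_f = 0.8750×2.68 + 0.1250×1.04
       = 2.345 + 0.130 = 2.475 g/cm³

2.47 g/cm³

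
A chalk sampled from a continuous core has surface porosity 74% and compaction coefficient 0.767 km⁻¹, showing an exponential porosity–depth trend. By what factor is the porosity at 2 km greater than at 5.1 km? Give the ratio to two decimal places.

10.78

n(z₁)/n(z₂) = e^(−k·z₁)/e^(−k·z₂) = e^{k(z₂−z₁)}
= exp(0.767 × 3.1) = exp(2.378) = 10.7801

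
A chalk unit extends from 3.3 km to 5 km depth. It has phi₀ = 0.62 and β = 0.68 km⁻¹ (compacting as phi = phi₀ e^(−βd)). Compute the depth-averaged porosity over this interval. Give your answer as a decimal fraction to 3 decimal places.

0.039

⟨phi⟩ = (1/(d₂−d₁)) ∫ phi₀ e^(−βd) dd = phi₀·(e^(−β·d₁) − e^(−β·d₂)) / (β·(d₂−d₁))
e^(−0.68×3.3) = 0.1060; e^(−0.68×5) = 0.0334
⟨phi⟩ = 0.62 × (0.1060 − 0.0334) / (0.68 × 1.7) = 0.62 × 0.0629 = 0.0390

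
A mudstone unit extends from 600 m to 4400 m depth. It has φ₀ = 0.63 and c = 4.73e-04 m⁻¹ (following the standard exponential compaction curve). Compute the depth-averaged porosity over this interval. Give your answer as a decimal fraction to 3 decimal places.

0.220

Working in km (1 km = 1000 m; c in km⁻¹ = c in m⁻¹ × 1000):
⟨φ⟩ = (1/(Z₂−Z₁)) ∫ φ₀ e^(−cZ) dZ = φ₀·(e^(−c·Z₁) − e^(−c·Z₂)) / (c·(Z₂−Z₁))
e^(−0.473×0.6) = 0.7529; e^(−0.473×4.4) = 0.1248
⟨φ⟩ = 0.63 × (0.7529 − 0.1248) / (0.473 × 3.8) = 0.63 × 0.3495 = 0.2202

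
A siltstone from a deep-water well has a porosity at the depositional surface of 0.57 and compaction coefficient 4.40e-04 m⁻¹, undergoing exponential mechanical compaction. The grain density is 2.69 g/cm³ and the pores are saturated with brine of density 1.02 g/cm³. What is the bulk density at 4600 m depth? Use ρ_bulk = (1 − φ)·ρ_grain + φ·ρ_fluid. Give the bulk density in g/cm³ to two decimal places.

Working in km (1 km = 1000 m; k in km⁻¹ = k in m⁻¹ × 1000):
Porosity at depth: n = 0.57·exp(−0.44×4.6) = 0.57×0.1321 = 0.0753
Bulk density: ρ_b = (1−n)ρ_g + n·ρ_f = 0.9247×2.69 + 0.0753×1.02
       = 2.487 + 0.077 = 2.564 g/cm³

2.56 g/cm³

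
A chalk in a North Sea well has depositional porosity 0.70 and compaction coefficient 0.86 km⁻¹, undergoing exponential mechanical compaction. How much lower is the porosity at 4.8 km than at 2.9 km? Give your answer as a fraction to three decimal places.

0.047

n(2.9) = 0.7·e^(−0.86×2.9) = 0.0578
n(4.8) = 0.7·e^(−0.86×4.8) = 0.0113
Δn = 0.0578 − 0.0113 = 0.0465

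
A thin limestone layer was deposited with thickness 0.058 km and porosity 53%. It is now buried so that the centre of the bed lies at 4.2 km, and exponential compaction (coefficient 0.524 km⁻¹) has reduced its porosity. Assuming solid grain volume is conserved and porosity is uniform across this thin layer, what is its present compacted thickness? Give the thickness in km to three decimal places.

0.029 km

Porosity at 4.2 km: n = 0.53·exp(−0.524×4.2) = 0.0587
Solid-volume conservation: h(1−n) = h₀(1−n₀) ⇒ h = h₀·(1−n₀)/(1−n)
h = 0.058 × (1 − 0.53)/(1 − 0.0587) = 0.058 × 0.4993 = 0.0290 km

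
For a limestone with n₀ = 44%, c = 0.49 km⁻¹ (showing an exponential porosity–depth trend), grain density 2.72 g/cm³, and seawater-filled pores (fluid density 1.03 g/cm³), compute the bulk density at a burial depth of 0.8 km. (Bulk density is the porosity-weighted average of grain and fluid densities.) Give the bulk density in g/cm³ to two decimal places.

Porosity at depth: n = 0.44·exp(−0.49×0.8) = 0.44×0.6757 = 0.2973
Bulk density: ρ_b = (1−n)ρ_g + n·ρ_f = 0.7027×2.72 + 0.2973×1.03
       = 1.911 + 0.306 = 2.218 g/cm³

2.22 g/cm³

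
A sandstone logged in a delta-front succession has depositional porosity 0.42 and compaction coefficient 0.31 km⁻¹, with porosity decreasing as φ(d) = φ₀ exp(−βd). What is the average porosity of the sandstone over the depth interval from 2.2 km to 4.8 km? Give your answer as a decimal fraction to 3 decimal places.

0.146

⟨φ⟩ = (1/(d₂−d₁)) ∫ φ₀ e^(−βd) dd = φ₀·(e^(−β·d₁) − e^(−β·d₂)) / (β·(d₂−d₁))
e^(−0.31×2.2) = 0.5056; e^(−0.31×4.8) = 0.2258
⟨φ⟩ = 0.42 × (0.5056 − 0.2258) / (0.31 × 2.6) = 0.42 × 0.3471 = 0.1458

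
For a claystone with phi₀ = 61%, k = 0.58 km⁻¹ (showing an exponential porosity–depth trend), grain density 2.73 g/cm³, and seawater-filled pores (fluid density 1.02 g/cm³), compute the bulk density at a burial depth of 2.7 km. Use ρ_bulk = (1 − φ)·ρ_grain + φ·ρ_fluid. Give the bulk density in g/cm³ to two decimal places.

Porosity at depth: phi = 0.61·exp(−0.58×2.7) = 0.61×0.2089 = 0.1274
Bulk density: ρ_b = (1−phi)ρ_g + phi·ρ_f = 0.8726×2.73 + 0.1274×1.02
       = 2.382 + 0.130 = 2.512 g/cm³

2.51 g/cm³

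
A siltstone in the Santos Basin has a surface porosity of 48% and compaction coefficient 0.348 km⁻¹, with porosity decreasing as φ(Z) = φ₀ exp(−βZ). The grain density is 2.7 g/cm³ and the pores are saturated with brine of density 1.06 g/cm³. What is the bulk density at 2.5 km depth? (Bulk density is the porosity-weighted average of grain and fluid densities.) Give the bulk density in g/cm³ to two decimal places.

Porosity at depth: φ = 0.48·exp(−0.348×2.5) = 0.48×0.4190 = 0.2011
Bulk density: ρ_b = (1−φ)ρ_g + φ·ρ_f = 0.7989×2.7 + 0.2011×1.06
       = 2.157 + 0.213 = 2.370 g/cm³

2.37 g/cm³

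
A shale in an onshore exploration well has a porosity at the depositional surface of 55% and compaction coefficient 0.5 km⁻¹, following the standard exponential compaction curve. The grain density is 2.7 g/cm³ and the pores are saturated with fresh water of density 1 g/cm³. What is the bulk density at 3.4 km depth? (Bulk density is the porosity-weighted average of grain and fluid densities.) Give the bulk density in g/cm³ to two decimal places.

2.53 g/cm³

Porosity at depth: φ = 0.55·exp(−0.5×3.4) = 0.55×0.1827 = 0.1005
Bulk density: ρ_b = (1−φ)ρ_g + φ·ρ_f = 0.8995×2.7 + 0.1005×1
       = 2.429 + 0.100 = 2.529 g/cm³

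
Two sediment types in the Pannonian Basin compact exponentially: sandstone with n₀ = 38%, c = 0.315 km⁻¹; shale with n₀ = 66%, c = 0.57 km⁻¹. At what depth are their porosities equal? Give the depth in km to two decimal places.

2.16 km

Set n₀ₐ e^(−cₐd) = n₀ᵦ e^(−cᵦd) ⇒ ln(n₀ₐ/n₀ᵦ) = (cₐ − cᵦ)·d
d = ln(0.38/0.66) / (0.315 − 0.57) = -0.5521 / -0.255 = 2.165 km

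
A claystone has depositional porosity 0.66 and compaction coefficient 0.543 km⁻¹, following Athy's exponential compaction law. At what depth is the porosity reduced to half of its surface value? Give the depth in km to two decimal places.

phi/phi₀ = 1/2 ⇒ exp(−k·z) = 1/2 ⇒ z = ln(2) / k
z = 0.6931 / 0.543 = 1.277 km

1.28 km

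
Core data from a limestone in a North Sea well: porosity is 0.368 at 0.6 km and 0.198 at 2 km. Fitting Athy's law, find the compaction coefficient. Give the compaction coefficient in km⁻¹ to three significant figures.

0.443 km⁻¹

Athy: phi(z) = phi₀ e^(−kz) ⇒ phi₁/phi₂ = e^{k(z₂−z₁)} ⇒ k = ln(phi₁/phi₂)/(z₂−z₁)
k = ln(0.368/0.198) / (2 − 0.6) = ln(1.859) / 1.4 = 0.6198 / 1.4 = 0.4427 km⁻¹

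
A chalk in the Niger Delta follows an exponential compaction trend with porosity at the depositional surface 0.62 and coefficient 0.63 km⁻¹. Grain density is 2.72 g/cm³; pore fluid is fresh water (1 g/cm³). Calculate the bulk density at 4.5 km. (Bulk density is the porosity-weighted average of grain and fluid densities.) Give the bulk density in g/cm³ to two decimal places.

Porosity at depth: n = 0.62·exp(−0.63×4.5) = 0.62×0.0587 = 0.0364
Bulk density: ρ_b = (1−n)ρ_g + n·ρ_f = 0.9636×2.72 + 0.0364×1
       = 2.621 + 0.036 = 2.657 g/cm³

2.66 g/cm³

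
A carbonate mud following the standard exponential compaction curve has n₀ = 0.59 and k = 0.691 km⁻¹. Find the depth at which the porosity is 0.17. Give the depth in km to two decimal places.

Invert Athy's law: z = ln(n₀/n) / k
z = ln(0.59/0.17) / 0.691 = ln(3.471) / 0.691 = 1.2443 / 0.691 = 1.801 km

1.80 km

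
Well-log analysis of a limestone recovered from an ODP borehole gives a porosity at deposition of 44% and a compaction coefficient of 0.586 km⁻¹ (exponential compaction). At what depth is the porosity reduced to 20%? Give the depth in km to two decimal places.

Invert Athy's law: d = ln(phi₀/phi) / c
d = ln(0.44/0.2) / 0.586 = ln(2.2) / 0.586 = 0.7885 / 0.586 = 1.345 km

1.35 km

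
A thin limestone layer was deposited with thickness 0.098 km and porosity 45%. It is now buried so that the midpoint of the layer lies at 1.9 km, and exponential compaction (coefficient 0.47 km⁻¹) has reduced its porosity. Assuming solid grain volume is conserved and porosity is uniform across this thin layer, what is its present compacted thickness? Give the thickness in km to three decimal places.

0.066 km

Porosity at 1.9 km: n = 0.45·exp(−0.47×1.9) = 0.1842
Solid-volume conservation: h(1−n) = h₀(1−n₀) ⇒ h = h₀·(1−n₀)/(1−n)
h = 0.098 × (1 − 0.45)/(1 − 0.1842) = 0.098 × 0.6742 = 0.0661 km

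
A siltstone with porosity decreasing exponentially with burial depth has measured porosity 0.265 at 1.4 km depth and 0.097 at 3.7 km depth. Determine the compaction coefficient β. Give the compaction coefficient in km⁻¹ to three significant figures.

0.437 km⁻¹

Athy: n(d) = n₀ e^(−βd) ⇒ n₁/n₂ = e^{β(d₂−d₁)} ⇒ β = ln(n₁/n₂)/(d₂−d₁)
β = ln(0.265/0.097) / (3.7 − 1.4) = ln(2.732) / 2.3 = 1.0050 / 2.3 = 0.437 km⁻¹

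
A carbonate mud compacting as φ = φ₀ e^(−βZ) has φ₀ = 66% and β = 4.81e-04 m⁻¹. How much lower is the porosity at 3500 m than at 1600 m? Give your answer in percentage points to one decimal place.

Working in km (1 km = 1000 m; β in km⁻¹ = β in m⁻¹ × 1000):
φ(1.6) = 0.66·e^(−0.481×1.6) = 0.3057
φ(3.5) = 0.66·e^(−0.481×3.5) = 0.1226
Δφ = 0.3057 − 0.1226 = 0.1831

18.3 percentage points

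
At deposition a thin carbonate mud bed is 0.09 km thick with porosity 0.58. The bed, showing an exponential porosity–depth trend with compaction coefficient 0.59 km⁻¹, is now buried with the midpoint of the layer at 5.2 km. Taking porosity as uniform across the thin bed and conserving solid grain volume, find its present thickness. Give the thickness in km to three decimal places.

Porosity at 5.2 km: φ = 0.58·exp(−0.59×5.2) = 0.0270
Solid-volume conservation: h(1−φ) = h₀(1−φ₀) ⇒ h = h₀·(1−φ₀)/(1−φ)
h = 0.09 × (1 − 0.58)/(1 − 0.0270) = 0.09 × 0.4316 = 0.0388 km

0.039 km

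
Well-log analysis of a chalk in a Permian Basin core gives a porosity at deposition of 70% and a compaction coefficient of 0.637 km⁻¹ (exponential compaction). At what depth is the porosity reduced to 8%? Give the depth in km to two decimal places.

Invert Athy's law: Z = ln(phi₀/phi) / β
Z = ln(0.7/0.08) / 0.637 = ln(8.75) / 0.637 = 2.1691 / 0.637 = 3.405 km

3.41 km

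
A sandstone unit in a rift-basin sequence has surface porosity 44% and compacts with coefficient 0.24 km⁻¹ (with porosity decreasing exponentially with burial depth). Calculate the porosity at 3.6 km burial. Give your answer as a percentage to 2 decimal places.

phi = phi₀·exp(−c·Z) = 0.44 × exp(−0.24 × 3.6) = 0.44 × exp(−0.864)
  = 0.44 × 0.4215 = 0.1854

18.54%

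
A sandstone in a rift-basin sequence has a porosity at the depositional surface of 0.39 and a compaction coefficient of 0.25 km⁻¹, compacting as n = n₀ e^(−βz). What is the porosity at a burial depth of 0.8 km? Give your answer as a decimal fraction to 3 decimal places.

0.319

n = n₀·exp(−β·z) = 0.39 × exp(−0.25 × 0.8) = 0.39 × exp(−0.2)
  = 0.39 × 0.8187 = 0.3193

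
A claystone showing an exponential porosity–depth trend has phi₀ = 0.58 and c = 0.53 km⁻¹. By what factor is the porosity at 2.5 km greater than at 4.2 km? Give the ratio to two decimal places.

2.46

phi(d₁)/phi(d₂) = e^(−c·d₁)/e^(−c·d₂) = e^{c(d₂−d₁)}
= exp(0.53 × 1.7) = exp(0.901) = 2.4621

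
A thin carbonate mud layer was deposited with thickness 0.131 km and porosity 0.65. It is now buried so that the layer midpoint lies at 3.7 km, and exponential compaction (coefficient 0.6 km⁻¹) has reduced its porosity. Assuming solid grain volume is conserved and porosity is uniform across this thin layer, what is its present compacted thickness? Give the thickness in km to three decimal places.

Porosity at 3.7 km: φ = 0.65·exp(−0.6×3.7) = 0.0706
Solid-volume conservation: h(1−φ) = h₀(1−φ₀) ⇒ h = h₀·(1−φ₀)/(1−φ)
h = 0.131 × (1 − 0.65)/(1 − 0.0706) = 0.131 × 0.3766 = 0.0493 km

0.049 km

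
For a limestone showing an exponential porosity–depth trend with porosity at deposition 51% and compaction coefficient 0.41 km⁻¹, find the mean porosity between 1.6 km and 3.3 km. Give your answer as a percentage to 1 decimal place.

19.1%

⟨phi⟩ = (1/(d₂−d₁)) ∫ phi₀ e^(−cd) dd = phi₀·(e^(−c·d₁) − e^(−c·d₂)) / (c·(d₂−d₁))
e^(−0.41×1.6) = 0.5189; e^(−0.41×3.3) = 0.2585
⟨phi⟩ = 0.51 × (0.5189 − 0.2585) / (0.41 × 1.7) = 0.51 × 0.3737 = 0.1906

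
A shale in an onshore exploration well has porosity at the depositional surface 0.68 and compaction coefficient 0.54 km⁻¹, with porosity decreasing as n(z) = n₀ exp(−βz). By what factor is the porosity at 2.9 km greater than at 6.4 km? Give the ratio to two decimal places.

6.62

n(z₁)/n(z₂) = e^(−β·z₁)/e^(−β·z₂) = e^{β(z₂−z₁)}
= exp(0.54 × 3.5) = exp(1.89) = 6.6194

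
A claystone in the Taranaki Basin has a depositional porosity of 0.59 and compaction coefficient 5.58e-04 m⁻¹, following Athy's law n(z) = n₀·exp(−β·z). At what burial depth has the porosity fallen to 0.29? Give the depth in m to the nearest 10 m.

Working in km (1 km = 1000 m; β in km⁻¹ = β in m⁻¹ × 1000):
Invert Athy's law: z = ln(n₀/n) / β
z = ln(0.59/0.29) / 0.558 = ln(2.034) / 0.558 = 0.7102 / 0.558 = 1.273 km

1270 m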